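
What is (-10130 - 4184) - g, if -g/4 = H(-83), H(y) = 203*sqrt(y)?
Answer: -14314 + 812*I*sqrt(83) ≈ -14314.0 + 7397.7*I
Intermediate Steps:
g = -812*I*sqrt(83) (g = -812*sqrt(-83) = -812*I*sqrt(83) ≈ -7397.7*I)
(-10130 - 4184) - g = (-10130 - 4184) - (-812)*I*sqrt(83) = -14314 + 812*I*sqrt(83)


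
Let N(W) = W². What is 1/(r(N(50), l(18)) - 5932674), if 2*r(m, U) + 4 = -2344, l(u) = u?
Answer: -1/5933848 ≈ -1.6852e-7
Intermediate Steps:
r(m, U) = -1174 (r(m, U) = -2 + (½)*(-2344) = -2 - 1172 = -1174)
1/(r(N(50), l(18)) - 5932674) = 1/(-1174 - 5932674) = 1/(-5933848) = -1/5933848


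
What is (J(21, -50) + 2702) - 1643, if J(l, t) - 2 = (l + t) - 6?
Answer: 1026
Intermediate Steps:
J(l, t) = -4 + l + t (J(l, t) = 2 + ((l + t) - 6) = 2 + (-6 + l + t) = -4 + l + t)
(J(21, -50) + 2702) - 1643 = ((-4 + 21 - 50) + 2702) - 1643 = (-33 + 2702) - 1643 = 2669 - 1643 = 1026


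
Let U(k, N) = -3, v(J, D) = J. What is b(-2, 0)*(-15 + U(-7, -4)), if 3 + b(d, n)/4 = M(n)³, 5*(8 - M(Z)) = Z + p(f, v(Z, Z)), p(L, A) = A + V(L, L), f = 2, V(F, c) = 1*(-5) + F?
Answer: -5697504/125 ≈ -45580.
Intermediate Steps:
V(F, c) = -5 + F
p(L, A) = -5 + A + L (p(L, A) = A + (-5 + L) = -5 + A + L)
M(Z) = 43/5 - 2*Z/5 (M(Z) = 8 - (Z + (-5 + Z + 2))/5 = 8 - (Z + (-3 + Z))/5 = 8 - (-3 + 2*Z)/5 = 8 + (⅗ - 2*Z/5) = 43/5 - 2*Z/5)
b(d, n) = -12 + 4*(43/5 - 2*n/5)³
b(-2, 0)*(-15 + U(-7, -4)) = (-12 - 4*(-43 + 2*0)³/125)*(-15 - 3) = (-12 - 4*(-43 + 0)³/125)*(-18) = (-12 - 4/125*(-43)³)*(-18) = (-12 - 4/125*(-79507))*(-18) = (-12 + 318028/125)*(-18) = (316528/125)*(-18) = -5697504/125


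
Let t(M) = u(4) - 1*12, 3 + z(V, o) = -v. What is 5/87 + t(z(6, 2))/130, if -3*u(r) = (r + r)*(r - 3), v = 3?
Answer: -313/5655 ≈ -0.055349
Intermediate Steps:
z(V, o) = -6 (z(V, o) = -3 - 1*3 = -3 - 3 = -6)
u(r) = -2*r*(-3 + r)/3 (u(r) = -(r + r)*(r - 3)/3 = -2*r*(-3 + r)/3)
t(M) = -44/3 (t(M) = (⅔)*4*(3 - 1*4) - 1*12 = (⅔)*4*(3 - 4) - 12 = (⅔)*4*(-1) - 12 = -8/3 - 12 = -44/3)
5/87 + t(z(6, 2))/130 = 5/87 - 44/3/130 = 5*(1/87) - 44/3*1/130 = 5/87 - 22/195 = -313/5655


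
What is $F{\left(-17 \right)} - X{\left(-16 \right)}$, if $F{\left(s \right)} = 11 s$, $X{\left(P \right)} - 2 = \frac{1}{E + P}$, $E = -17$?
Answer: $- \frac{6236}{33} \approx -188.97$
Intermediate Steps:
$X{\left(P \right)} = 2 + \frac{1}{-17 + P}$
$F{\left(-17 \right)} - X{\left(-16 \right)} = 11 \left(-17\right) - \frac{-33 + 2 \left(-16\right)}{-17 - 16} = -187 - \frac{-33 - 32}{-33} = -187 - \left(- \frac{1}{33}\right) \left(-65\right) = -187 - \frac{65}{33} = - \frac{6236}{33}$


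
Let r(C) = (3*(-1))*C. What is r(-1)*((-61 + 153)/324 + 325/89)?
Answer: 28372/2403 ≈ 11.807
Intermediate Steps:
r(C) = -3*C
r(-1)*((-61 + 153)/324 + 325/89) = (-3*(-1))*((-61 + 153)/324 + 325/89) = 3*(92*(1/324) + 325*(1/89)) = 3*(23/81 + 325/89) = 3*(28372/7209) = 28372/2403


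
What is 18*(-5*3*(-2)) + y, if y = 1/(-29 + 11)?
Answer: 9719/18 ≈ 539.94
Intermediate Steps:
y = -1/18 (y = 1/(-18) = -1/18 ≈ -0.055556)
18*(-5*3*(-2)) + y = 18*(-5*3*(-2)) - 1/18 = 18*(-15*(-2)) - 1/18 = 18*30 - 1/18 = 540 - 1/18 = 9719/18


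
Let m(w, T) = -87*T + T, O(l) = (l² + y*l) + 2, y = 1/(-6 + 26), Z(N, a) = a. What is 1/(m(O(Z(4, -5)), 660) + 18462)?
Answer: -1/38298 ≈ -2.6111e-5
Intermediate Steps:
y = 1/20 ≈ 0.050000
O(l) = 2 + l² + l/20 (O(l) = (l² + l/20) + 2 = 2 + l² + l/20)
m(w, T) = -86*T
1/(m(O(Z(4, -5)), 660) + 18462) = 1/(-86*660 + 18462) = 1/(-56760 + 18462) = 1/(-38298) = -1/38298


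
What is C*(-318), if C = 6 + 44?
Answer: -15900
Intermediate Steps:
C = 50
C*(-318) = 50*(-318) = -15900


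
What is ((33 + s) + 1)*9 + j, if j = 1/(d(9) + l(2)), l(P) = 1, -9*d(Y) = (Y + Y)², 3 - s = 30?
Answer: 2204/35 ≈ 62.971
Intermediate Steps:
s = -27 (s = 3 - 1*30 = 3 - 30 = -27)
d(Y) = -4*Y²/9 (d(Y) = -(Y + Y)²/9 = -4*Y²/9)
j = -1/35 (j = 1/(-4/9*9² + 1) = 1/(-4/9*81 + 1) = 1/(-36 + 1) = 1/(-35) = -1/35 ≈ -0.028571)
((33 + s) + 1)*9 + j = ((33 - 27) + 1)*9 - 1/35 = (6 + 1)*9 - 1/35 = 7*9 - 1/35 = 63 - 1/35 = 2204/35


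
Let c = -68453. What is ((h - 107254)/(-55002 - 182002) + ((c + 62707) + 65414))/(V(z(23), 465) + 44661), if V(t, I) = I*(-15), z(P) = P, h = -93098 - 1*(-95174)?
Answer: 7070829925/4465866372 ≈ 1.5833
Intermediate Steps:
h = 2076 (h = -93098 + 95174 = 2076)
V(t, I) = -15*I
((h - 107254)/(-55002 - 182002) + ((c + 62707) + 65414))/(V(z(23), 465) + 44661) = ((2076 - 107254)/(-55002 - 182002) + ((-68453 + 62707) + 65414))/(-15*465 + 44661) = (-105178/(-237004) + (-5746 + 65414))/(-6975 + 44661) = (-105178*(-1/237004) + 59668)/37686 = (52589/118502 + 59668)*(1/37686) = (7070829925/118502)*(1/37686) = 7070829925/4465866372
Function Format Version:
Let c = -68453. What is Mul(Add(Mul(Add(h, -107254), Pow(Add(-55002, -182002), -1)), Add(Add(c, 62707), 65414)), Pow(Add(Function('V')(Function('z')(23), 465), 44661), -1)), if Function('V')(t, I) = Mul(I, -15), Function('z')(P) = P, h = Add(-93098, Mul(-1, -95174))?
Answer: Rational(7070829925, 4465866372) ≈ 1.5833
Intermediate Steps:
h = 2076 (h = Add(-93098, 95174) = 2076)
Function('V')(t, I) = Mul(-15, I)
Mul(Add(Mul(Add(h, -107254), Pow(Add(-55002, -182002), -1)), Add(Add(c, 62707), 65414)), Pow(Add(Function('V')(Function('z')(23), 465), 44661), -1)) = Mul(Add(Mul(Add(2076, -107254), Pow(Add(-55002, -182002), -1)), Add(Add(-68453, 62707), 65414)), Pow(Add(Mul(-15, 465), 44661), -1)) = Mul(Add(Mul(-105178, Pow(-237004, -1)), Add(-5746, 65414)), Pow(Add(-6975, 44661), -1)) = Mul(Add(Mul(-105178, Rational(-1, 237004)), 59668), Pow(37686, -1)) = Mul(Add(Rational(52589, 118502), 59668), Rational(1, 37686)) = Mul(Rational(7070829925, 118502), Rational(1, 37686)) = Rational(7070829925, 4465866372)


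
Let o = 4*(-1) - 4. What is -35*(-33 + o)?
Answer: 1435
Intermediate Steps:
o = -8 (o = -4 - 4 = -8)
-35*(-33 + o) = -35*(-33 - 8) = -35*(-41) = 1435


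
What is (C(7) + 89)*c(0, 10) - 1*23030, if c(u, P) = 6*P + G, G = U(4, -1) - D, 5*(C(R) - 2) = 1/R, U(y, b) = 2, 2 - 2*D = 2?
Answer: -608518/35 ≈ -17386.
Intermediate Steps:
D = 0 (D = 1 - ½*2 = 1 - 1 = 0)
C(R) = 2 + 1/(5*R)
G = 2 (G = 2 - 1*0 = 2 + 0 = 2)
c(u, P) = 2 + 6*P (c(u, P) = 6*P + 2 = 2 + 6*P)
(C(7) + 89)*c(0, 10) - 1*23030 = ((2 + (⅕)/7) + 89)*(2 + 6*10) - 1*23030 = ((2 + (⅕)*(⅐)) + 89)*(2 + 60) - 23030 = ((2 + 1/35) + 89)*62 - 23030 = (71/35 + 89)*62 - 23030 = (3186/35)*62 - 23030 = 197532/35 - 23030 = -608518/35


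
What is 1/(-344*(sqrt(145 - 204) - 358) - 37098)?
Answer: I/(2*(172*sqrt(59) + 43027*I)) ≈ 1.161e-5 + 3.5648e-7*I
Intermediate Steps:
1/(-344*(sqrt(145 - 204) - 358) - 37098) = 1/(-344*(sqrt(-59) - 358) - 37098) = 1/(-344*(I*sqrt(59) - 358) - 37098) = 1/(-344*(-358 + I*sqrt(59)) - 37098) = 1/((123152 - 344*I*sqrt(59)) - 37098) = 1/(86054 - 344*I*sqrt(59))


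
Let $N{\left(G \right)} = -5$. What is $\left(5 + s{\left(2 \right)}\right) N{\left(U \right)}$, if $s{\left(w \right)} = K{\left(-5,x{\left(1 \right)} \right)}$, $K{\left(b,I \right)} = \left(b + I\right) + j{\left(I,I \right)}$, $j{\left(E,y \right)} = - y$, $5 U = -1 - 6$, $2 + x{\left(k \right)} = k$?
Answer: $0$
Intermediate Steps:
$x{\left(k \right)} = -2 + k$
$U = - \frac{7}{5}$ ($U = \frac{-1 - 6}{5} = \frac{1}{5} \left(-7\right) = - \frac{7}{5} \approx -1.4$)
$K{\left(b,I \right)} = b$ ($K{\left(b,I \right)} = \left(b + I\right) - I = \left(I + b\right) - I = b$)
$s{\left(w \right)} = -5$
$\left(5 + s{\left(2 \right)}\right) N{\left(U \right)} = \left(5 - 5\right) \left(-5\right) = 0 \left(-5\right) = 0$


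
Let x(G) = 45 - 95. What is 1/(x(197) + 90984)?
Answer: 1/90934 ≈ 1.0997e-5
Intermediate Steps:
x(G) = -50
1/(x(197) + 90984) = 1/(-50 + 90984) = 1/90934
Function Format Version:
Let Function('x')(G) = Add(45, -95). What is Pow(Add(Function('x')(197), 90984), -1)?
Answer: Rational(1, 90934) ≈ 1.0997e-5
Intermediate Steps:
Function('x')(G) = -50
Pow(Add(Function('x')(197), 90984), -1) = Pow(Add(-50, 90984), -1) = Pow(90934, -1) = Rational(1, 90934)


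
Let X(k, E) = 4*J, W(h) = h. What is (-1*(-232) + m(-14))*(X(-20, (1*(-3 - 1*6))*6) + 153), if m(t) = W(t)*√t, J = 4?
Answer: 39208 - 2366*I*√14 ≈ 39208.0 - 8852.8*I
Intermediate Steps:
m(t) = t^(3/2) (m(t) = t*√t = t^(3/2))
X(k, E) = 16 (X(k, E) = 4*4 = 16)
(-1*(-232) + m(-14))*(X(-20, (1*(-3 - 1*6))*6) + 153) = (-1*(-232) + (-14)^(3/2))*(16 + 153) = (232 - 14*I*√14)*169 = 39208 - 2366*I*√14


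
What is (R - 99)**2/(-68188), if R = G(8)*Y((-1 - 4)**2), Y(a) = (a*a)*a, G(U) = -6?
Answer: -8807634801/68188 ≈ -1.2917e+5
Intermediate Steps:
Y(a) = a**3 (Y(a) = a**2*a = a**3)
R = -93750 (R = -6*(-1 - 4)**6 = -6*((-5)**2)**3 = -6*25**3 = -6*15625 = -93750)
(R - 99)**2/(-68188) = (-93750 - 99)**2/(-68188) = (-93849)**2*(-1/68188) = 8807634801*(-1/68188) = -8807634801/68188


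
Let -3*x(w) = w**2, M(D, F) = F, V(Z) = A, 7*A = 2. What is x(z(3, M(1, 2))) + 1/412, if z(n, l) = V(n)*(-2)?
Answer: -6445/60564 ≈ -0.10642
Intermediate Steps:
A = 2/7 (A = (1/7)*2 = 2/7 ≈ 0.28571)
V(Z) = 2/7
z(n, l) = -4/7 (z(n, l) = (2/7)*(-2) = -4/7)
x(w) = -w**2/3
x(z(3, M(1, 2))) + 1/412 = -(-4/7)**2/3 + 1/412 = -1/3*16/49 + 1/412 = -16/147 + 1/412 = -6445/60564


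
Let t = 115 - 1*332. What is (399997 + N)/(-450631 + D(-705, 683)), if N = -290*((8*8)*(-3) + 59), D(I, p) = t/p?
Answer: -99847087/102593730 ≈ -0.97323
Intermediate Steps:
t = -217 (t = 115 - 332 = -217)
D(I, p) = -217/p
N = 38570 (N = -290*(64*(-3) + 59) = -290*(-192 + 59) = -290*(-133) = 38570)
(399997 + N)/(-450631 + D(-705, 683)) = (399997 + 38570)/(-450631 - 217/683) = 438567/(-450631 - 217*1/683) = 438567/(-450631 - 217/683) = 438567/(-307781190/683) = 438567*(-683/307781190) = -99847087/102593730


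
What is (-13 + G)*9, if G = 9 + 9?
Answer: 45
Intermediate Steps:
G = 18
(-13 + G)*9 = (-13 + 18)*9 = 5*9 = 45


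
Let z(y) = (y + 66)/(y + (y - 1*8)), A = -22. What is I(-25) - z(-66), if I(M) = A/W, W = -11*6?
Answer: ⅓ ≈ 0.33333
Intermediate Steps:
z(y) = (66 + y)/(-8 + 2*y) (z(y) = (66 + y)/(y + (y - 8)) = (66 + y)/(y + (-8 + y)) = (66 + y)/(-8 + 2*y))
W = -66
I(M) = ⅓ (I(M) = -22/(-66) = -22*(-1/66) = ⅓)
I(-25) - z(-66) = ⅓ - (66 - 66)/(2*(-4 - 66)) = ⅓ - 0/(2*(-70)) = ⅓ - (-1)*0/(2*70) = ⅓ - 1*0 = ⅓ + 0 = ⅓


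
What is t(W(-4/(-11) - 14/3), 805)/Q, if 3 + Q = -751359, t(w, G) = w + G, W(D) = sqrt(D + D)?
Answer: -805/751362 - I*sqrt(2343)/12397473 ≈ -0.0010714 - 3.9044e-6*I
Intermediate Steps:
W(D) = sqrt(2)*sqrt(D) (W(D) = sqrt(2*D) = sqrt(2)*sqrt(D))
t(w, G) = G + w
Q = -751362 (Q = -3 - 751359 = -751362)
t(W(-4/(-11) - 14/3), 805)/Q = (805 + sqrt(2)*sqrt(-4/(-11) - 14/3))/(-751362) = (805 + sqrt(2)*sqrt(-4*(-1/11) - 14*1/3))*(-1/751362) = (805 + sqrt(2)*sqrt(4/11 - 14/3))*(-1/751362) = (805 + sqrt(2)*sqrt(-142/33))*(-1/751362) = (805 + sqrt(2)*(I*sqrt(4686)/33))*(-1/751362) = (805 + 2*I*sqrt(2343)/33)*(-1/751362) = -805/751362 - I*sqrt(2343)/12397473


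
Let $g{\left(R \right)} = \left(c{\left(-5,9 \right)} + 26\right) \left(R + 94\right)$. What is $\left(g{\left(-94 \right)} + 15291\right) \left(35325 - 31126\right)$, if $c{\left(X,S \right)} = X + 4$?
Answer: $64206909$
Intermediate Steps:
$c{\left(X,S \right)} = 4 + X$
$g{\left(R \right)} = 2350 + 25 R$ ($g{\left(R \right)} = \left(\left(4 - 5\right) + 26\right) \left(R + 94\right) = \left(-1 + 26\right) \left(94 + R\right) = 25 \left(94 + R\right) = 2350 + 25 R$)
$\left(g{\left(-94 \right)} + 15291\right) \left(35325 - 31126\right) = \left(\left(2350 + 25 \left(-94\right)\right) + 15291\right) \left(35325 - 31126\right) = \left(\left(2350 - 2350\right) + 15291\right) 4199 = \left(0 + 15291\right) 4199 = 15291 \cdot 4199 = 64206909$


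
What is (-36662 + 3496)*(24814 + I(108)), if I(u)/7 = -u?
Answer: -797907628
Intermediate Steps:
I(u) = -7*u (I(u) = 7*(-u) = -7*u)
(-36662 + 3496)*(24814 + I(108)) = (-36662 + 3496)*(24814 - 7*108) = -33166*(24814 - 756) = -33166*24058 = -797907628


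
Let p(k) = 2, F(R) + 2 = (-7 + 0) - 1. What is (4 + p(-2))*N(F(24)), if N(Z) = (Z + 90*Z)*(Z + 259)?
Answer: -1359540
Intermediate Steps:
F(R) = -10 (F(R) = -2 + ((-7 + 0) - 1) = -2 + (-7 - 1) = -2 - 8 = -10)
N(Z) = 91*Z*(259 + Z) (N(Z) = (91*Z)*(259 + Z) = 91*Z*(259 + Z))
(4 + p(-2))*N(F(24)) = (4 + 2)*(91*(-10)*(259 - 10)) = 6*(91*(-10)*249) = 6*(-226590) = -1359540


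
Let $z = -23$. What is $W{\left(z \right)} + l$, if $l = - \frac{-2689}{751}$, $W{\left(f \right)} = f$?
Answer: $- \frac{14584}{751} \approx -19.419$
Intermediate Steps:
$l = \frac{2689}{751}$ ($l = - \frac{-2689}{751} = \left(-1\right) \left(- \frac{2689}{751}\right) = \frac{2689}{751} \approx 3.5806$)
$W{\left(z \right)} + l = -23 + \frac{2689}{751} = - \frac{14584}{751}$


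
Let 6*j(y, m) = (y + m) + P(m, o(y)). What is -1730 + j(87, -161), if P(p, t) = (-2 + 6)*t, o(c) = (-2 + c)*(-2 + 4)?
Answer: -1629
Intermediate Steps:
o(c) = -4 + 2*c (o(c) = (-2 + c)*2 = -4 + 2*c)
P(p, t) = 4*t
j(y, m) = -8/3 + m/6 + 3*y/2 (j(y, m) = ((y + m) + 4*(-4 + 2*y))/6 = ((m + y) + (-16 + 8*y))/6 = (-16 + m + 9*y)/6 = -8/3 + m/6 + 3*y/2)
-1730 + j(87, -161) = -1730 + (-8/3 + (⅙)*(-161) + (3/2)*87) = -1730 + (-8/3 - 161/6 + 261/2) = -1730 + 101 = -1629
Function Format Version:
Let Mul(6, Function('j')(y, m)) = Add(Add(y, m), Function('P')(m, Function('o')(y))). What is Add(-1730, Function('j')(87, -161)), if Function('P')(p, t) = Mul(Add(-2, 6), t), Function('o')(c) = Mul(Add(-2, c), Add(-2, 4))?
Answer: -1629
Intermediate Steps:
Function('o')(c) = Add(-4, Mul(2, c)) (Function('o')(c) = Mul(Add(-2, c), 2) = Add(-4, Mul(2, c)))
Function('P')(p, t) = Mul(4, t)
Function('j')(y, m) = Add(Rational(-8, 3), Mul(Rational(1, 6), m), Mul(Rational(3, 2), y)) (Function('j')(y, m) = Mul(Rational(1, 6), Add(Add(y, m), Mul(4, Add(-4, Mul(2, y))))) = Mul(Rational(1, 6), Add(Add(m, y), Add(-16, Mul(8, y)))) = Mul(Rational(1, 6), Add(-16, m, Mul(9, y))) = Add(Rational(-8, 3), Mul(Rational(1, 6), m), Mul(Rational(3, 2), y)))
Add(-1730, Function('j')(87, -161)) = Add(-1730, Add(Rational(-8, 3), Mul(Rational(1, 6), -161), Mul(Rational(3, 2), 87))) = Add(-1730, Add(Rational(-8, 3), Rational(-161, 6), Rational(261, 2))) = Add(-1730, 101) = -1629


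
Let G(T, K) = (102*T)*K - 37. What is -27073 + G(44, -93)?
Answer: -444494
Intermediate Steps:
G(T, K) = -37 + 102*K*T (G(T, K) = 102*K*T - 37 = -37 + 102*K*T)
-27073 + G(44, -93) = -27073 + (-37 + 102*(-93)*44) = -27073 + (-37 - 417384) = -27073 - 417421 = -444494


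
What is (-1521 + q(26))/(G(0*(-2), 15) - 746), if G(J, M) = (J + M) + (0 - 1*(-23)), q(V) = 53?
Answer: 367/177 ≈ 2.0734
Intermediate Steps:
G(J, M) = 23 + J + M (G(J, M) = (J + M) + (0 + 23) = (J + M) + 23 = 23 + J + M)
(-1521 + q(26))/(G(0*(-2), 15) - 746) = (-1521 + 53)/((23 + 0*(-2) + 15) - 746) = -1468/((23 + 0 + 15) - 746) = -1468/(38 - 746) = -1468/(-708) = -1468*(-1/708) = 367/177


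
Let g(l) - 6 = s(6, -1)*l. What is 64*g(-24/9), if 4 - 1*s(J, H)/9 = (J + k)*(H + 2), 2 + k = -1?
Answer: -1152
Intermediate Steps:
k = -3 (k = -2 - 1 = -3)
s(J, H) = 36 - 9*(-3 + J)*(2 + H) (s(J, H) = 36 - 9*(J - 3)*(H + 2) = 36 - 9*(-3 + J)*(2 + H))
g(l) = 6 + 9*l (g(l) = 6 + (90 - 18*6 + 27*(-1) - 9*(-1)*6)*l = 6 + (90 - 108 - 27 + 54)*l = 6 + 9*l)
64*g(-24/9) = 64*(6 + 9*(-24/9)) = 64*(6 + 9*(-24*⅑)) = 64*(6 + 9*(-8/3)) = 64*(6 - 24) = 64*(-18) = -1152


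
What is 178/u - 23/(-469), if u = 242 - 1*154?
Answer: 42753/20636 ≈ 2.0718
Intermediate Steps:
u = 88 (u = 242 - 154 = 88)
178/u - 23/(-469) = 178/88 - 23/(-469) = 178*(1/88) - 23*(-1/469) = 89/44 + 23/469 = 42753/20636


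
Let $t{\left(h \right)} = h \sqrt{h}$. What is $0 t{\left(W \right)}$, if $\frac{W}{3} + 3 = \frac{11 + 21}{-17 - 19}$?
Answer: $0$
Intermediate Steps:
$W = - \frac{35}{3}$ ($W = -9 + 3 \frac{11 + 21}{-17 - 19} = -9 + 3 \frac{32}{-36} = -9 + 3 \cdot 32 \left(- \frac{1}{36}\right) = -9 + 3 \left(- \frac{8}{9}\right) = -9 - \frac{8}{3} = - \frac{35}{3} \approx -11.667$)
$t{\left(h \right)} = h^{\frac{3}{2}}$
$0 t{\left(W \right)} = 0 \left(- \frac{35}{3}\right)^{\frac{3}{2}} = 0 \left(- \frac{35 i \sqrt{105}}{9}\right) = 0$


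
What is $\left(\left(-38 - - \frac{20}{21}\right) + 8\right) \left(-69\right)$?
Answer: $\frac{14030}{7} \approx 2004.3$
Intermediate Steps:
$\left(\left(-38 - - \frac{20}{21}\right) + 8\right) \left(-69\right) = \left(\left(-38 + \frac{20}{21}\right) + 8\right) \left(-69\right) = \left(- \frac{778}{21} + 8\right) \left(-69\right) = \left(- \frac{610}{21}\right) \left(-69\right) = \frac{14030}{7}$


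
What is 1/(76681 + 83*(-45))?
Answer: 1/72946 ≈ 1.3709e-5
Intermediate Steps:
1/(76681 + 83*(-45)) = 1/(76681 - 3735) = 1/72946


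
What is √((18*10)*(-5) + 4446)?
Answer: 3*√394 ≈ 59.548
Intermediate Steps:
√((18*10)*(-5) + 4446) = √(180*(-5) + 4446) = √(-900 + 4446) = √3546 = 3*√394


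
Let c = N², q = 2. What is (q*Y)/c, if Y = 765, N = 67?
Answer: 1530/4489 ≈ 0.34083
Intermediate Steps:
c = 4489 (c = 67² = 4489)
(q*Y)/c = (2*765)/4489 = 1530*(1/4489) = 1530/4489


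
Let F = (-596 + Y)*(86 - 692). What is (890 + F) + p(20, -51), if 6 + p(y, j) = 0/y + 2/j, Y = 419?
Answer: 5515444/51 ≈ 1.0815e+5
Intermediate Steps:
F = 107262 (F = (-596 + 419)*(86 - 692) = -177*(-606) = 107262)
p(y, j) = -6 + 2/j (p(y, j) = -6 + (0/y + 2/j) = -6 + (0 + 2/j) = -6 + 2/j)
(890 + F) + p(20, -51) = (890 + 107262) + (-6 + 2/(-51)) = 108152 + (-6 + 2*(-1/51)) = 108152 + (-6 - 2/51) = 108152 - 308/51 = 5515444/51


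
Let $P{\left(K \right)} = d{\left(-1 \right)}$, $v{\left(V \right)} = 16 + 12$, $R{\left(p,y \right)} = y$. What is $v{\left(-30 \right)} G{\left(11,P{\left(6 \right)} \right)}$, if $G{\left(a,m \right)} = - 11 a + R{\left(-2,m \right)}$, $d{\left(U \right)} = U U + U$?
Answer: $-3388$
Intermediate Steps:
$d{\left(U \right)} = U + U^{2}$ ($d{\left(U \right)} = U^{2} + U = U + U^{2}$)
$v{\left(V \right)} = 28$
$P{\left(K \right)} = 0$ ($P{\left(K \right)} = - (1 - 1) = \left(-1\right) 0 = 0$)
$G{\left(a,m \right)} = m - 11 a$ ($G{\left(a,m \right)} = - 11 a + m = m - 11 a$)
$v{\left(-30 \right)} G{\left(11,P{\left(6 \right)} \right)} = 28 \left(0 - 121\right) = 28 \left(-121\right) = -3388$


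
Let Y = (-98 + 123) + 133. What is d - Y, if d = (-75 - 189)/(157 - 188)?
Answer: -4634/31 ≈ -149.48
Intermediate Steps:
Y = 158 (Y = 25 + 133 = 158)
d = 264/31 (d = -264/(-31) = -264*(-1/31) = 264/31 ≈ 8.5161)
d - Y = 264/31 - 1*158 = 264/31 - 158 = -4634/31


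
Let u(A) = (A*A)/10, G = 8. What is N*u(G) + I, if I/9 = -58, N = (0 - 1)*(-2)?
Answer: -2546/5 ≈ -509.20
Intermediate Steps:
u(A) = A²/10 (u(A) = A²*(⅒) = A²/10)
N = 2 (N = -1*(-2) = 2)
I = -522 (I = 9*(-58) = -522)
N*u(G) + I = 2*((⅒)*8²) - 522 = 2*((⅒)*64) - 522 = 2*(32/5) - 522 = 64/5 - 522 = -2546/5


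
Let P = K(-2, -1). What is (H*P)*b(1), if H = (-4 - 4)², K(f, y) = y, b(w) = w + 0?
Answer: -64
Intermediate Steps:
b(w) = w
H = 64 (H = (-8)² = 64)
P = -1
(H*P)*b(1) = (64*(-1))*1 = -64*1 = -64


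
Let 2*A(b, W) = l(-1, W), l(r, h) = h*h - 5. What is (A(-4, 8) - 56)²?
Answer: 2809/4 ≈ 702.25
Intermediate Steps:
l(r, h) = -5 + h² (l(r, h) = h² - 5 = -5 + h²)
A(b, W) = -5/2 + W²/2 (A(b, W) = (-5 + W²)/2 = -5/2 + W²/2)
(A(-4, 8) - 56)² = ((-5/2 + (½)*8²) - 56)² = ((-5/2 + (½)*64) - 56)² = ((-5/2 + 32) - 56)² = (59/2 - 56)² = (-53/2)² = 2809/4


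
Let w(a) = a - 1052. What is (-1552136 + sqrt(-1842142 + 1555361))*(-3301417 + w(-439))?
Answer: 5126562411488 - 95784332*I*sqrt(341) ≈ 5.1266e+12 - 1.7688e+9*I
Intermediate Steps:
w(a) = -1052 + a
(-1552136 + sqrt(-1842142 + 1555361))*(-3301417 + w(-439)) = (-1552136 + sqrt(-1842142 + 1555361))*(-3301417 + (-1052 - 439)) = (-1552136 + sqrt(-286781))*(-3301417 - 1491) = (-1552136 + 29*I*sqrt(341))*(-3302908) = 5126562411488 - 95784332*I*sqrt(341)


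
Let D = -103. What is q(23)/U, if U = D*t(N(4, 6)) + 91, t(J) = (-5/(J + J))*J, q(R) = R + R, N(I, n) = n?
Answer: 92/697 ≈ 0.13199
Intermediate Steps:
q(R) = 2*R
t(J) = -5/2 (t(J) = (-5*1/(2*J))*J = (-5/(2*J))*J = -5/2)
U = 697/2 (U = -103*(-5/2) + 91 = 515/2 + 91 = 697/2 ≈ 348.50)
q(23)/U = (2*23)/(697/2) = 46*(2/697) = 92/697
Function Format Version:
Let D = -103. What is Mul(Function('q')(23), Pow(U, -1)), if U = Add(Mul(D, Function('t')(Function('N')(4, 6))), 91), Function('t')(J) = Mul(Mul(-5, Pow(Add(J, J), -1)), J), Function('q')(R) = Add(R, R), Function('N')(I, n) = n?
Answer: Rational(92, 697) ≈ 0.13199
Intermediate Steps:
Function('q')(R) = Mul(2, R)
Function('t')(J) = Rational(-5, 2) (Function('t')(J) = Mul(Mul(-5, Pow(Mul(2, J), -1)), J) = Mul(Mul(-5, Mul(Rational(1, 2), Pow(J, -1))), J) = Mul(Mul(Rational(-5, 2), Pow(J, -1)), J) = Rational(-5, 2))
U = Rational(697, 2) (U = Add(Mul(-103, Rational(-5, 2)), 91) = Add(Rational(515, 2), 91) = Rational(697, 2) ≈ 348.50)
Mul(Function('q')(23), Pow(U, -1)) = Mul(Mul(2, 23), Pow(Rational(697, 2), -1)) = Mul(46, Rational(2, 697)) = Rational(92, 697)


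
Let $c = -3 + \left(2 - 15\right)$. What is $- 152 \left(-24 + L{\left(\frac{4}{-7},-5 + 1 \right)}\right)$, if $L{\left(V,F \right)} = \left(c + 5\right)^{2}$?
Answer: $-14744$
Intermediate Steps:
$c = -16$ ($c = -3 + \left(2 - 15\right) = -3 - 13 = -16$)
$L{\left(V,F \right)} = 121$ ($L{\left(V,F \right)} = \left(-16 + 5\right)^{2} = \left(-11\right)^{2} = 121$)
$- 152 \left(-24 + L{\left(\frac{4}{-7},-5 + 1 \right)}\right) = - 152 \left(-24 + 121\right) = \left(-152\right) 97 = -14744$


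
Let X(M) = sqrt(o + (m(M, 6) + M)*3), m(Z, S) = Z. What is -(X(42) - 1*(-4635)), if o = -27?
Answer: -4650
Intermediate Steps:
X(M) = sqrt(-27 + 6*M) (X(M) = sqrt(-27 + (M + M)*3) = sqrt(-27 + (2*M)*3) = sqrt(-27 + 6*M))
-(X(42) - 1*(-4635)) = -(sqrt(-27 + 6*42) - 1*(-4635)) = -(sqrt(-27 + 252) + 4635) = -(sqrt(225) + 4635) = -(15 + 4635) = -1*4650 = -4650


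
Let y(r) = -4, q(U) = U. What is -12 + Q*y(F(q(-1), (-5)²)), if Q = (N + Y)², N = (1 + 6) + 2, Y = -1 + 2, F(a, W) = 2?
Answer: -412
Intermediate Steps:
Y = 1
N = 9 (N = 7 + 2 = 9)
Q = 100 (Q = (9 + 1)² = 10² = 100)
-12 + Q*y(F(q(-1), (-5)²)) = -12 + 100*(-4) = -12 - 400 = -412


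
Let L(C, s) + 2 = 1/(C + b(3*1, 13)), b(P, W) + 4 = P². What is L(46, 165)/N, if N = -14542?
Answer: 101/741642 ≈ 0.00013618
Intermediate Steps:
b(P, W) = -4 + P²
L(C, s) = -2 + 1/(5 + C) (L(C, s) = -2 + 1/(C + (-4 + (3*1)²)) = -2 + 1/(C + (-4 + 3²)) = -2 + 1/(C + (-4 + 9)) = -2 + 1/(C + 5) = -2 + 1/(5 + C))
L(46, 165)/N = ((-9 - 2*46)/(5 + 46))/(-14542) = ((-9 - 92)/51)*(-1/14542) = ((1/51)*(-101))*(-1/14542) = -101/51*(-1/14542) = 101/741642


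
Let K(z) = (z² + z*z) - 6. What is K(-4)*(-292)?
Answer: -7592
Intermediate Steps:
K(z) = -6 + 2*z² (K(z) = (z² + z²) - 6 = 2*z² - 6 = -6 + 2*z²)
K(-4)*(-292) = (-6 + 2*(-4)²)*(-292) = (-6 + 2*16)*(-292) = (-6 + 32)*(-292) = 26*(-292) = -7592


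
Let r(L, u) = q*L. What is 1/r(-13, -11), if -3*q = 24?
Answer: 1/104 ≈ 0.0096154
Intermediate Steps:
q = -8 (q = -1/3*24 = -8)
r(L, u) = -8*L
1/r(-13, -11) = 1/(-8*(-13)) = 1/104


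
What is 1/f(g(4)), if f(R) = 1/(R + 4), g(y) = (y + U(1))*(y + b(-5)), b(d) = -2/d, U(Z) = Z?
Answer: 26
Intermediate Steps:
g(y) = (1 + y)*(2/5 + y) (g(y) = (y + 1)*(y - 2/(-5)) = (1 + y)*(y - 2*(-1/5)) = (1 + y)*(y + 2/5) = (1 + y)*(2/5 + y))
f(R) = 1/(4 + R)
1/f(g(4)) = 1/(1/(4 + (2/5 + 4**2 + (7/5)*4))) = 1/(1/(4 + (2/5 + 16 + 28/5))) = 1/(1/(4 + 22)) = 1/(1/26) = 26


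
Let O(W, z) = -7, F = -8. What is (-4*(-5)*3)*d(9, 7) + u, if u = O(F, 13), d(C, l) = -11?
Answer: -667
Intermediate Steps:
u = -7
(-4*(-5)*3)*d(9, 7) + u = (-4*(-5)*3)*(-11) - 7 = (20*3)*(-11) - 7 = 60*(-11) - 7 = -660 - 7 = -667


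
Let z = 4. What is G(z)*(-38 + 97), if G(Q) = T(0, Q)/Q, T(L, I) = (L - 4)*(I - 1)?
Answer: -177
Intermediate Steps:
T(L, I) = (-1 + I)*(-4 + L) (T(L, I) = (-4 + L)*(-1 + I) = (-1 + I)*(-4 + L))
G(Q) = (4 - 4*Q)/Q (G(Q) = (4 - 1*0 - 4*Q + Q*0)/Q = (4 + 0 - 4*Q + 0)/Q = (4 - 4*Q)/Q)
G(z)*(-38 + 97) = (-4 + 4/4)*(-38 + 97) = (-4 + 4*(¼))*59 = (-4 + 1)*59 = -3*59 = -177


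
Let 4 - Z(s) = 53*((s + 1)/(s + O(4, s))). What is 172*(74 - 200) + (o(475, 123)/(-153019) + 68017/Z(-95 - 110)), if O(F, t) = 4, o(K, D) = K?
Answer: -11760266271289/510471384 ≈ -23038.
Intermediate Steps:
Z(s) = 4 - 53*(1 + s)/(4 + s) (Z(s) = 4 - 53*(s + 1)/(s + 4) = 4 - 53*(1 + s)/(4 + s))
172*(74 - 200) + (o(475, 123)/(-153019) + 68017/Z(-95 - 110)) = 172*(74 - 200) + (475/(-153019) + 68017/(((-37 - 49*(-95 - 110))/(4 + (-95 - 110))))) = 172*(-126) + (475*(-1/153019) + 68017/(((-37 - 49*(-205))/(4 - 205)))) = -21672 + (-475/153019 + 68017/(((-37 + 10045)/(-201)))) = -21672 + (-475/153019 + 68017/((-1/201*10008))) = -21672 + (-475/153019 + 68017/(-3336/67)) = -21672 + (-475/153019 + 68017*(-67/3336)) = -21672 + (-475/153019 - 4557139/3336) = -21672 - 697330437241/510471384 = -11760266271289/510471384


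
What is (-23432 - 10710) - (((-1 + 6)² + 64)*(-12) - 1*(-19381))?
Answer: -52455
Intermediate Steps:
(-23432 - 10710) - (((-1 + 6)² + 64)*(-12) - 1*(-19381)) = -34142 - ((5² + 64)*(-12) + 19381) = -34142 - ((25 + 64)*(-12) + 19381) = -34142 - (89*(-12) + 19381) = -34142 - (-1068 + 19381) = -34142 - 1*18313 = -34142 - 18313 = -52455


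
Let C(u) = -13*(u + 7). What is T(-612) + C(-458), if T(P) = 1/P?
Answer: 3588155/612 ≈ 5863.0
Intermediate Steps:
C(u) = -91 - 13*u (C(u) = -13*(7 + u) = -91 - 13*u)
T(-612) + C(-458) = 1/(-612) + (-91 - 13*(-458)) = -1/612 + (-91 + 5954) = -1/612 + 5863 = 3588155/612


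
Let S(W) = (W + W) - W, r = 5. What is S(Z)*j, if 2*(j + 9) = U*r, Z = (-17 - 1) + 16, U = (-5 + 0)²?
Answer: -107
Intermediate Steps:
U = 25 (U = (-5)² = 25)
Z = -2 (Z = -18 + 16 = -2)
S(W) = W (S(W) = 2*W - W = W)
j = 107/2 (j = -9 + (25*5)/2 = -9 + (½)*125 = -9 + 125/2 = 107/2 ≈ 53.500)
S(Z)*j = -2*107/2 = -107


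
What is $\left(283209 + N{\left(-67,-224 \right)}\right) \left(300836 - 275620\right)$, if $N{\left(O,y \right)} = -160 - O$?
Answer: $7139053056$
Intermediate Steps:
$\left(283209 + N{\left(-67,-224 \right)}\right) \left(300836 - 275620\right) = \left(283209 - 93\right) \left(300836 - 275620\right) = \left(283209 + \left(-160 + 67\right)\right) 25216 = \left(283209 - 93\right) 25216 = 283116 \cdot 25216 = 7139053056$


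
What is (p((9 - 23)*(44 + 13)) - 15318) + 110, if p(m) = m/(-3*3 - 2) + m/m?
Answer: -166479/11 ≈ -15134.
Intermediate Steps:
p(m) = 1 - m/11 (p(m) = m/(-9 - 2) + 1 = m/(-11) + 1 = m*(-1/11) + 1 = -m/11 + 1 = 1 - m/11)
(p((9 - 23)*(44 + 13)) - 15318) + 110 = ((1 - (9 - 23)*(44 + 13)/11) - 15318) + 110 = ((1 - (-14)*57/11) - 15318) + 110 = ((1 - 1/11*(-798)) - 15318) + 110 = ((1 + 798/11) - 15318) + 110 = (809/11 - 15318) + 110 = -167689/11 + 110 = -166479/11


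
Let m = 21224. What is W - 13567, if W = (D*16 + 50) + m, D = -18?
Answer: 7419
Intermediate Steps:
W = 20986 (W = (-18*16 + 50) + 21224 = (-288 + 50) + 21224 = -238 + 21224 = 20986)
W - 13567 = 20986 - 13567 = 7419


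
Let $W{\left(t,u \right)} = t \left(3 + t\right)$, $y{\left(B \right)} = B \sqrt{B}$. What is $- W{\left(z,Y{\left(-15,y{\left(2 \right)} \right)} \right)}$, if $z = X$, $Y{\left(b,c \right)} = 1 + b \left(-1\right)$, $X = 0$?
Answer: $0$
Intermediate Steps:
$y{\left(B \right)} = B^{\frac{3}{2}}$
$Y{\left(b,c \right)} = 1 - b$
$z = 0$
$- W{\left(z,Y{\left(-15,y{\left(2 \right)} \right)} \right)} = - 0 \left(3 + 0\right) = - 0 \cdot 3 = \left(-1\right) 0 = 0$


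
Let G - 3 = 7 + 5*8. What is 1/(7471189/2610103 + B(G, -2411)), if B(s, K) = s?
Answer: 2610103/137976339 ≈ 0.018917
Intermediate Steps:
G = 50 (G = 3 + (7 + 5*8) = 3 + (7 + 40) = 3 + 47 = 50)
1/(7471189/2610103 + B(G, -2411)) = 1/(7471189/2610103 + 50) = 1/(137976339/2610103) = 2610103/137976339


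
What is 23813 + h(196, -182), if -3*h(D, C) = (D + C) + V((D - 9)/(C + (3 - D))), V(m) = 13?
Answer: 23804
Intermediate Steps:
h(D, C) = -13/3 - C/3 - D/3 (h(D, C) = -((D + C) + 13)/3 = -((C + D) + 13)/3 = -(13 + C + D)/3 = -13/3 - C/3 - D/3)
23813 + h(196, -182) = 23813 + (-13/3 - ⅓*(-182) - ⅓*196) = 23813 + (-13/3 + 182/3 - 196/3) = 23813 - 9 = 23804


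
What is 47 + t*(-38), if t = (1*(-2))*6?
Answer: 503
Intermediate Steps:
t = -12 (t = -2*6 = -12)
47 + t*(-38) = 47 - 12*(-38) = 47 + 456 = 503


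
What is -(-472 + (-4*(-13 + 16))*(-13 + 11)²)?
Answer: 520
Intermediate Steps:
-(-472 + (-4*(-13 + 16))*(-13 + 11)²) = -(-472 - 4*3*(-2)²) = -(-472 - 12*4) = -(-472 - 48) = -1*(-520) = 520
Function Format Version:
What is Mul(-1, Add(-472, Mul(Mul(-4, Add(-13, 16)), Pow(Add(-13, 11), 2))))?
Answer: 520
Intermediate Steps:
Mul(-1, Add(-472, Mul(Mul(-4, Add(-13, 16)), Pow(Add(-13, 11), 2)))) = Mul(-1, Add(-472, Mul(Mul(-4, 3), Pow(-2, 2)))) = Mul(-1, Add(-472, Mul(-12, 4))) = Mul(-1, Add(-472, -48)) = Mul(-1, -520) = 520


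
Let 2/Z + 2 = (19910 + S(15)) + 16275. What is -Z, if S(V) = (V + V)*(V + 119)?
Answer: -2/40203 ≈ -4.9748e-5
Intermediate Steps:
S(V) = 2*V*(119 + V) (S(V) = (2*V)*(119 + V) = 2*V*(119 + V))
Z = 2/40203 (Z = 2/(-2 + ((19910 + 2*15*(119 + 15)) + 16275)) = 2/(-2 + ((19910 + 2*15*134) + 16275)) = 2/(-2 + ((19910 + 4020) + 16275)) = 2/(-2 + (23930 + 16275)) = 2/(-2 + 40205) = 2/40203 ≈ 4.9748e-5)
-Z = -1*2/40203 = -2/40203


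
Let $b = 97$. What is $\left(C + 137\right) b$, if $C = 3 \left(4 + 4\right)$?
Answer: $15617$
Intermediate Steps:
$C = 24$ ($C = 3 \cdot 8 = 24$)
$\left(C + 137\right) b = \left(24 + 137\right) 97 = 161 \cdot 97 = 15617$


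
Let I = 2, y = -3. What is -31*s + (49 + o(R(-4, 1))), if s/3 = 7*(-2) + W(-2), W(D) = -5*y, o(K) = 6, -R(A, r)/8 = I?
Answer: -38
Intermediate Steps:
R(A, r) = -16 (R(A, r) = -8*2 = -16)
W(D) = 15 (W(D) = -5*(-3) = 15)
s = 3 (s = 3*(7*(-2) + 15) = 3*(-14 + 15) = 3*1 = 3)
-31*s + (49 + o(R(-4, 1))) = -31*3 + (49 + 6) = -93 + 55 = -38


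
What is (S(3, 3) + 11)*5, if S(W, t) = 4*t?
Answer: 115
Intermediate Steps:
(S(3, 3) + 11)*5 = (4*3 + 11)*5 = (12 + 11)*5 = 23*5 = 115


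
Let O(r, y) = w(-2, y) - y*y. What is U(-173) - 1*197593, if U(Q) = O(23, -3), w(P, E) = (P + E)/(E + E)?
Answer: -1185607/6 ≈ -1.9760e+5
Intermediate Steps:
w(P, E) = (E + P)/(2*E) (w(P, E) = (E + P)/((2*E)) = (E + P)*(1/(2*E)) = (E + P)/(2*E))
O(r, y) = -y**2 + (-2 + y)/(2*y) (O(r, y) = (y - 2)/(2*y) - y*y = (-2 + y)/(2*y) - y**2 = -y**2 + (-2 + y)/(2*y))
U(Q) = -49/6 (U(Q) = (-1 + (1/2)*(-3) - 1*(-3)**3)/(-3) = -(-1 - 3/2 - 1*(-27))/3 = -(-1 - 3/2 + 27)/3 = -1/3*49/2 = -49/6)
U(-173) - 1*197593 = -49/6 - 1*197593 = -49/6 - 197593 = -1185607/6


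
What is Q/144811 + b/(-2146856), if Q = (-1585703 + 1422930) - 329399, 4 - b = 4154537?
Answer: -455000332969/310888364216 ≈ -1.4635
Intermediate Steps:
b = -4154533 (b = 4 - 1*4154537 = 4 - 4154537 = -4154533)
Q = -492172 (Q = -162773 - 329399 = -492172)
Q/144811 + b/(-2146856) = -492172/144811 - 4154533/(-2146856) = -492172*1/144811 - 4154533*(-1/2146856) = -492172/144811 + 4154533/2146856 = -455000332969/310888364216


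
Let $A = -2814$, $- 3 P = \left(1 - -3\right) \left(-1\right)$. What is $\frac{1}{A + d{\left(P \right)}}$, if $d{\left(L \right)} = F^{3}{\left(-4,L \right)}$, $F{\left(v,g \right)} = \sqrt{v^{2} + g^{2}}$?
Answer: $- \frac{1025703}{2884280242} - \frac{4320 \sqrt{10}}{1442140121} \approx -0.00036509$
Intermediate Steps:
$F{\left(v,g \right)} = \sqrt{g^{2} + v^{2}}$
$P = \frac{4}{3}$ ($P = - \frac{\left(1 - -3\right) \left(-1\right)}{3} = - \frac{\left(1 + 3\right) \left(-1\right)}{3} = - \frac{4 \left(-1\right)}{3} = \left(- \frac{1}{3}\right) \left(-4\right) = \frac{4}{3} \approx 1.3333$)
$d{\left(L \right)} = \left(16 + L^{2}\right)^{\frac{3}{2}}$ ($d{\left(L \right)} = \left(\sqrt{L^{2} + \left(-4\right)^{2}}\right)^{3} = \left(\sqrt{L^{2} + 16}\right)^{3} = \left(\sqrt{16 + L^{2}}\right)^{3} = \left(16 + L^{2}\right)^{\frac{3}{2}}$)
$\frac{1}{A + d{\left(P \right)}} = \frac{1}{-2814 + \left(16 + \left(\frac{4}{3}\right)^{2}\right)^{\frac{3}{2}}} = \frac{1}{-2814 + \left(16 + \frac{16}{9}\right)^{\frac{3}{2}}} = \frac{1}{-2814 + \left(\frac{160}{9}\right)^{\frac{3}{2}}} = \frac{1}{-2814 + \frac{640 \sqrt{10}}{27}}$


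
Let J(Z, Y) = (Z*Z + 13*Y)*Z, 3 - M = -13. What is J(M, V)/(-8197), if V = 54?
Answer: -15328/8197 ≈ -1.8700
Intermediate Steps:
M = 16 (M = 3 - 1*(-13) = 3 + 13 = 16)
J(Z, Y) = Z*(Z² + 13*Y) (J(Z, Y) = (Z² + 13*Y)*Z = Z*(Z² + 13*Y))
J(M, V)/(-8197) = (16*(16² + 13*54))/(-8197) = (16*(256 + 702))*(-1/8197) = (16*958)*(-1/8197) = 15328*(-1/8197) = -15328/8197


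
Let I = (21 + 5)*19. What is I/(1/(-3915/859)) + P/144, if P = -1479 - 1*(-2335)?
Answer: -34720267/15462 ≈ -2245.5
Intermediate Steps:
P = 856 (P = -1479 + 2335 = 856)
I = 494 (I = 26*19 = 494)
I/(1/(-3915/859)) + P/144 = 494/(1/(-3915/859)) + 856/144 = 494/(1/(-3915*1/859)) + 856*(1/144) = 494/(1/(-3915/859)) + 107/18 = 494/(-859/3915) + 107/18 = 494*(-3915/859) + 107/18 = -1934010/859 + 107/18 = -34720267/15462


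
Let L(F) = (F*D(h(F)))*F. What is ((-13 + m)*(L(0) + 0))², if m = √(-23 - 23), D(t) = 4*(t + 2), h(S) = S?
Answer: 0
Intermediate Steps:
D(t) = 8 + 4*t (D(t) = 4*(2 + t) = 8 + 4*t)
L(F) = F²*(8 + 4*F) (L(F) = (F*(8 + 4*F))*F = F²*(8 + 4*F))
m = I*√46 (m = √(-46) = I*√46 ≈ 6.7823*I)
((-13 + m)*(L(0) + 0))² = ((-13 + I*√46)*(4*0²*(2 + 0) + 0))² = ((-13 + I*√46)*(4*0*2 + 0))² = ((-13 + I*√46)*(0 + 0))² = ((-13 + I*√46)*0)² = 0² = 0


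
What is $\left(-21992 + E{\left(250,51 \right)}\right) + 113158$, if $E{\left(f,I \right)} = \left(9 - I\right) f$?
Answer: $80666$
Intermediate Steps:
$E{\left(f,I \right)} = f \left(9 - I\right)$
$\left(-21992 + E{\left(250,51 \right)}\right) + 113158 = \left(-21992 + 250 \left(9 - 51\right)\right) + 113158 = \left(-21992 + 250 \left(-42\right)\right) + 113158 = \left(-21992 - 10500\right) + 113158 = -32492 + 113158 = 80666$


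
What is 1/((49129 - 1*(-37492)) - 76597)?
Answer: 1/10024 ≈ 9.9761e-5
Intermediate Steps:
1/((49129 - 1*(-37492)) - 76597) = 1/((49129 + 37492) - 76597) = 1/(86621 - 76597) = 1/10024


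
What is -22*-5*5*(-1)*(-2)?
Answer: 1100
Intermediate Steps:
-22*-5*5*(-1)*(-2) = -22*(-25*(-1))*(-2) = -550*(-2) = -22*(-50) = 1100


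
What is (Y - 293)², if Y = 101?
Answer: 36864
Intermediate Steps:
(Y - 293)² = (101 - 293)² = (-192)² = 36864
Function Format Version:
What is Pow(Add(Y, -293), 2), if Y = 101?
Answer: 36864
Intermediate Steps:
Pow(Add(Y, -293), 2) = Pow(Add(101, -293), 2) = Pow(-192, 2) = 36864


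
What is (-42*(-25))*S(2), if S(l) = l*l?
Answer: 4200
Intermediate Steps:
S(l) = l²
(-42*(-25))*S(2) = -42*(-25)*2² = 1050*4 = 4200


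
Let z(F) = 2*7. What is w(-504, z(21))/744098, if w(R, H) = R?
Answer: -252/372049 ≈ -0.00067733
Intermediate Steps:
z(F) = 14
w(-504, z(21))/744098 = -504/744098 = -504*1/744098 = -252/372049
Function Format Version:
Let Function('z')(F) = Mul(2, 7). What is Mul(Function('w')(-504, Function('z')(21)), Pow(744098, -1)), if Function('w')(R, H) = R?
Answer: Rational(-252, 372049) ≈ -0.00067733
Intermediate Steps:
Function('z')(F) = 14
Mul(Function('w')(-504, Function('z')(21)), Pow(744098, -1)) = Mul(-504, Pow(744098, -1)) = Mul(-504, Rational(1, 744098)) = Rational(-252, 372049)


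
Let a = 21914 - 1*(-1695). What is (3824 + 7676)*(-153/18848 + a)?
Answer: 1279324052125/4712 ≈ 2.7150e+8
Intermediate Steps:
a = 23609 (a = 21914 + 1695 = 23609)
(3824 + 7676)*(-153/18848 + a) = (3824 + 7676)*(-153/18848 + 23609) = 11500*(-153*1/18848 + 23609) = 11500*(-153/18848 + 23609) = 11500*(444982279/18848) = 1279324052125/4712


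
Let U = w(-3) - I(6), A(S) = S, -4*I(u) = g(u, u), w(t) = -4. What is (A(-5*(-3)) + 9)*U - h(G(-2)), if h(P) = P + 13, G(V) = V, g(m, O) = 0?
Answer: -107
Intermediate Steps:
I(u) = 0 (I(u) = -1/4*0 = 0)
h(P) = 13 + P
U = -4 (U = -4 - 1*0 = -4 + 0 = -4)
(A(-5*(-3)) + 9)*U - h(G(-2)) = (-5*(-3) + 9)*(-4) - (13 - 2) = (15 + 9)*(-4) - 1*11 = 24*(-4) - 11 = -96 - 11 = -107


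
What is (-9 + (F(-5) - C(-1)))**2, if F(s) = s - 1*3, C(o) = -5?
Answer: 144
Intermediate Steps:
F(s) = -3 + s (F(s) = s - 3 = -3 + s)
(-9 + (F(-5) - C(-1)))**2 = (-9 + ((-3 - 5) - 1*(-5)))**2 = (-9 + (-8 + 5))**2 = (-9 - 3)**2 = (-12)**2 = 144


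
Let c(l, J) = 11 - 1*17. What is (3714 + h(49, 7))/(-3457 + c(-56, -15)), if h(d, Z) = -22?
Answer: -3692/3463 ≈ -1.0661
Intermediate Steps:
c(l, J) = -6 (c(l, J) = 11 - 17 = -6)
(3714 + h(49, 7))/(-3457 + c(-56, -15)) = (3714 - 22)/(-3457 - 6) = 3692/(-3463) = 3692*(-1/3463) = -3692/3463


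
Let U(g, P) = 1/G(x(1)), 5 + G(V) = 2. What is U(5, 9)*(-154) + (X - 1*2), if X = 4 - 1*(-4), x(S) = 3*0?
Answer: 172/3 ≈ 57.333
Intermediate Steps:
x(S) = 0
G(V) = -3 (G(V) = -5 + 2 = -3)
X = 8 (X = 4 + 4 = 8)
U(g, P) = -⅓ (U(g, P) = 1/(-3) = -⅓)
U(5, 9)*(-154) + (X - 1*2) = -⅓*(-154) + (8 - 1*2) = 154/3 + (8 - 2) = 154/3 + 6 = 172/3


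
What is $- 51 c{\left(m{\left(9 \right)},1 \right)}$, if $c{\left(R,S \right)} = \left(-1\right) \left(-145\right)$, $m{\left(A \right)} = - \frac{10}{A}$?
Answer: $-7395$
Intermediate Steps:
$c{\left(R,S \right)} = 145$
$- 51 c{\left(m{\left(9 \right)},1 \right)} = \left(-51\right) 145 = -7395$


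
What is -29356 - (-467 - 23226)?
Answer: -5663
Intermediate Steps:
-29356 - (-467 - 23226) = -29356 - 1*(-23693) = -29356 + 23693 = -5663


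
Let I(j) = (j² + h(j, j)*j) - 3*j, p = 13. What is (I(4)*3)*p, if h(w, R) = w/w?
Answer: 312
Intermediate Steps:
h(w, R) = 1
I(j) = j² - 2*j (I(j) = (j² + 1*j) - 3*j = (j² + j) - 3*j = (j + j²) - 3*j = j² - 2*j)
(I(4)*3)*p = ((4*(-2 + 4))*3)*13 = ((4*2)*3)*13 = (8*3)*13 = 24*13 = 312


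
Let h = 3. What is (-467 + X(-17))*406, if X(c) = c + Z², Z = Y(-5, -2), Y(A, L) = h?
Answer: -192850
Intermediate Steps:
Y(A, L) = 3
Z = 3
X(c) = 9 + c (X(c) = c + 3² = c + 9 = 9 + c)
(-467 + X(-17))*406 = (-467 + (9 - 17))*406 = (-467 - 8)*406 = -475*406 = -192850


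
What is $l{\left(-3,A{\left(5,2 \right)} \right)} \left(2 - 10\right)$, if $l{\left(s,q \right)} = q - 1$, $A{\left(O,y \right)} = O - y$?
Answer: $-16$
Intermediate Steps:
$l{\left(s,q \right)} = -1 + q$
$l{\left(-3,A{\left(5,2 \right)} \right)} \left(2 - 10\right) = \left(-1 + \left(5 - 2\right)\right) \left(2 - 10\right) = \left(-1 + \left(5 - 2\right)\right) \left(-8\right) = \left(-1 + 3\right) \left(-8\right) = 2 \left(-8\right) = -16$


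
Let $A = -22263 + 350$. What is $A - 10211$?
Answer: $-32124$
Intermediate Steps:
$A = -21913$
$A - 10211 = -21913 - 10211 = -32124$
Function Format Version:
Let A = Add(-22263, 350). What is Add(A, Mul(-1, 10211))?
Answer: -32124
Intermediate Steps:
A = -21913
Add(A, Mul(-1, 10211)) = Add(-21913, Mul(-1, 10211)) = Add(-21913, -10211) = -32124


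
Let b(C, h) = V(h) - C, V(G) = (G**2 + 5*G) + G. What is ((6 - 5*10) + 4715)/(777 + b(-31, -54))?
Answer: 4671/3400 ≈ 1.3738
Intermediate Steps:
V(G) = G**2 + 6*G
b(C, h) = -C + h*(6 + h) (b(C, h) = h*(6 + h) - C = -C + h*(6 + h))
((6 - 5*10) + 4715)/(777 + b(-31, -54)) = ((6 - 5*10) + 4715)/(777 + (-1*(-31) - 54*(6 - 54))) = ((6 - 50) + 4715)/(777 + (31 - 54*(-48))) = (-44 + 4715)/(777 + (31 + 2592)) = 4671/(777 + 2623) = 4671/3400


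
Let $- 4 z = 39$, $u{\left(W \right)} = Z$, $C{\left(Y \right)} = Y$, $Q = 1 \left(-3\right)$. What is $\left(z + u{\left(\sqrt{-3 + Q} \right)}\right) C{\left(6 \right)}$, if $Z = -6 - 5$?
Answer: $- \frac{249}{2} \approx -124.5$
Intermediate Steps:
$Z = -11$
$Q = -3$
$u{\left(W \right)} = -11$
$z = - \frac{39}{4}$ ($z = \left(- \frac{1}{4}\right) 39 = - \frac{39}{4} \approx -9.75$)
$\left(z + u{\left(\sqrt{-3 + Q} \right)}\right) C{\left(6 \right)} = \left(- \frac{39}{4} - 11\right) 6 = \left(- \frac{83}{4}\right) 6 = - \frac{249}{2}$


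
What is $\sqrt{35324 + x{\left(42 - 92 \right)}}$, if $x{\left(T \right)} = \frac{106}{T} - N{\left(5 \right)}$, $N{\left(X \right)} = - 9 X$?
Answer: $\frac{2 \sqrt{221043}}{5} \approx 188.06$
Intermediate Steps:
$x{\left(T \right)} = 45 + \frac{106}{T}$ ($x{\left(T \right)} = \frac{106}{T} - \left(-9\right) 5 = \frac{106}{T} - -45 = \frac{106}{T} + 45 = 45 + \frac{106}{T}$)
$\sqrt{35324 + x{\left(42 - 92 \right)}} = \sqrt{35324 + \left(45 + \frac{106}{42 - 92}\right)} = \sqrt{35324 + \left(45 + \frac{106}{-50}\right)} = \sqrt{35324 + \left(45 + 106 \left(- \frac{1}{50}\right)\right)} = \sqrt{35324 + \left(45 - \frac{53}{25}\right)} = \sqrt{35324 + \frac{1072}{25}} = \sqrt{\frac{884172}{25}} = \frac{2 \sqrt{221043}}{5}$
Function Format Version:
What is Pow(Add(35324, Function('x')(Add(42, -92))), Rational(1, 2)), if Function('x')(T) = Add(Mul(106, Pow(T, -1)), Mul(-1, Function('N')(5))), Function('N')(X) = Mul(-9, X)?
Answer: Mul(Rational(2, 5), Pow(221043, Rational(1, 2))) ≈ 188.06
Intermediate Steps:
Function('x')(T) = Add(45, Mul(106, Pow(T, -1))) (Function('x')(T) = Add(Mul(106, Pow(T, -1)), Mul(-1, Mul(-9, 5))) = Add(Mul(106, Pow(T, -1)), Mul(-1, -45)) = Add(Mul(106, Pow(T, -1)), 45) = Add(45, Mul(106, Pow(T, -1))))
Pow(Add(35324, Function('x')(Add(42, -92))), Rational(1, 2)) = Pow(Add(35324, Add(45, Mul(106, Pow(Add(42, -92), -1)))), Rational(1, 2)) = Pow(Add(35324, Add(45, Mul(106, Pow(-50, -1)))), Rational(1, 2)) = Pow(Add(35324, Add(45, Mul(106, Rational(-1, 50)))), Rational(1, 2)) = Pow(Add(35324, Add(45, Rational(-53, 25))), Rational(1, 2)) = Pow(Add(35324, Rational(1072, 25)), Rational(1, 2)) = Pow(Rational(884172, 25), Rational(1, 2)) = Mul(Rational(2, 5), Pow(221043, Rational(1, 2)))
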